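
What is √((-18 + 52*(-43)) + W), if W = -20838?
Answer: 2*I*√5773 ≈ 151.96*I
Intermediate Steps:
√((-18 + 52*(-43)) + W) = √((-18 + 52*(-43)) - 20838) = √((-18 - 2236) - 20838) = √(-2254 - 20838) = √(-23092) = 2*I*√5773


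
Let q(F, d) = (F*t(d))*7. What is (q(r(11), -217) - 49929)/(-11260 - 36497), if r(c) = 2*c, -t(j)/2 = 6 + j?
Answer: -15059/47757 ≈ -0.31533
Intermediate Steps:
t(j) = -12 - 2*j (t(j) = -2*(6 + j) = -12 - 2*j)
q(F, d) = 7*F*(-12 - 2*d) (q(F, d) = (F*(-12 - 2*d))*7 = 7*F*(-12 - 2*d))
(q(r(11), -217) - 49929)/(-11260 - 36497) = (-14*2*11*(6 - 217) - 49929)/(-11260 - 36497) = (-14*22*(-211) - 49929)/(-47757) = (64988 - 49929)*(-1/47757) = 15059*(-1/47757) = -15059/47757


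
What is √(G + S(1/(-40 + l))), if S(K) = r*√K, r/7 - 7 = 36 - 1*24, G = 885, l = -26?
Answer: √(3855060 + 8778*I*√66)/66 ≈ 29.75 + 0.27514*I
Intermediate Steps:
r = 133 (r = 49 + 7*(36 - 1*24) = 49 + 7*(36 - 24) = 49 + 7*12 = 49 + 84 = 133)
S(K) = 133*√K
√(G + S(1/(-40 + l))) = √(885 + 133*√(1/(-40 - 26))) = √(885 + 133*√(1/(-66))) = √(885 + 133*√(-1/66)) = √(885 + 133*(I*√66/66)) = √(885 + 133*I*√66/66)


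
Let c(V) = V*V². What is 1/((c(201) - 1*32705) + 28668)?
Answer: 1/8116564 ≈ 1.2320e-7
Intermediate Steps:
c(V) = V³
1/((c(201) - 1*32705) + 28668) = 1/((201³ - 1*32705) + 28668) = 1/((8120601 - 32705) + 28668) = 1/(8087896 + 28668) = 1/8116564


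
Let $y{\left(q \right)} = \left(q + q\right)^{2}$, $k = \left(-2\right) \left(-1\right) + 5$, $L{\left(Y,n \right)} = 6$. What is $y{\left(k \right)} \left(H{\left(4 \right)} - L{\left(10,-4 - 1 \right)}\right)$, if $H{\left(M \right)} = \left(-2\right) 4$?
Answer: $-2744$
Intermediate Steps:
$k = 7$ ($k = 2 + 5 = 7$)
$H{\left(M \right)} = -8$
$y{\left(q \right)} = 4 q^{2}$ ($y{\left(q \right)} = \left(2 q\right)^{2} = 4 q^{2}$)
$y{\left(k \right)} \left(H{\left(4 \right)} - L{\left(10,-4 - 1 \right)}\right) = 4 \cdot 7^{2} \left(-8 - 6\right) = 4 \cdot 49 \left(-8 - 6\right) = 196 \left(-14\right) = -2744$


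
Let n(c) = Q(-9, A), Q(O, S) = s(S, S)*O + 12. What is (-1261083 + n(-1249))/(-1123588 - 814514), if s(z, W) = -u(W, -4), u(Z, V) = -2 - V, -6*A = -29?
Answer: 420351/646034 ≈ 0.65066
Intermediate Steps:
A = 29/6 (A = -⅙*(-29) = 29/6 ≈ 4.8333)
s(z, W) = -2 (s(z, W) = -(-2 - 1*(-4)) = -(-2 + 4) = -1*2 = -2)
Q(O, S) = 12 - 2*O (Q(O, S) = -2*O + 12 = 12 - 2*O)
n(c) = 30 (n(c) = 12 - 2*(-9) = 12 + 18 = 30)
(-1261083 + n(-1249))/(-1123588 - 814514) = (-1261083 + 30)/(-1123588 - 814514) = -1261053/(-1938102) = -1261053*(-1/1938102) = 420351/646034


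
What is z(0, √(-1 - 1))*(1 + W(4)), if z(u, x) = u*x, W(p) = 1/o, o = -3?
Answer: 0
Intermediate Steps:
W(p) = -⅓ (W(p) = 1/(-3) = -⅓)
z(0, √(-1 - 1))*(1 + W(4)) = (0*√(-1 - 1))*(1 - ⅓) = (0*√(-2))*(⅔) = (0*(I*√2))*(⅔) = 0*(⅔) = 0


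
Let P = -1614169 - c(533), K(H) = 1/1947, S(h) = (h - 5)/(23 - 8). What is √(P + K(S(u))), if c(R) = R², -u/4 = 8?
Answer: 5*I*√287837340351/1947 ≈ 1377.8*I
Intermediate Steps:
u = -32 (u = -4*8 = -32)
S(h) = -⅓ + h/15 (S(h) = (-5 + h)/15 = (-5 + h)*(1/15) = -⅓ + h/15)
K(H) = 1/1947
P = -1898258 (P = -1614169 - 1*533² = -1614169 - 1*284089 = -1614169 - 284089 = -1898258)
√(P + K(S(u))) = √(-1898258 + 1/1947) = √(-3695908325/1947) = 5*I*√287837340351/1947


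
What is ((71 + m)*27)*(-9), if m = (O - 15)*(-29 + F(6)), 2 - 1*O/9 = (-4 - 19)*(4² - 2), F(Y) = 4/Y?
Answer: 19956132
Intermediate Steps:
O = 2916 (O = 18 - 9*(-4 - 19)*(4² - 2) = 18 - (-207)*(16 - 2) = 18 - (-207)*14 = 18 - 9*(-322) = 18 + 2898 = 2916)
m = -82195 (m = (2916 - 15)*(-29 + 4/6) = 2901*(-29 + 4*(⅙)) = 2901*(-29 + ⅔) = 2901*(-85/3) = -82195)
((71 + m)*27)*(-9) = ((71 - 82195)*27)*(-9) = -82124*27*(-9) = -2217348*(-9) = 19956132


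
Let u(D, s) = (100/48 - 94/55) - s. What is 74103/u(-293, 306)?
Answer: -48907980/201713 ≈ -242.46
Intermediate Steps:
u(D, s) = 247/660 - s (u(D, s) = (100*(1/48) - 94*1/55) - s = (25/12 - 94/55) - s = 247/660 - s)
74103/u(-293, 306) = 74103/(247/660 - 1*306) = 74103/(247/660 - 306) = 74103/(-201713/660) = 74103*(-660/201713) = -48907980/201713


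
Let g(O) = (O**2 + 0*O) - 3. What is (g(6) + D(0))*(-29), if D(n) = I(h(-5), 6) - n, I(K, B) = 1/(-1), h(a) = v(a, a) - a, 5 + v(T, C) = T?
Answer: -928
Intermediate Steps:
v(T, C) = -5 + T
h(a) = -5 (h(a) = (-5 + a) - a = -5)
I(K, B) = -1
g(O) = -3 + O**2 (g(O) = (O**2 + 0) - 3 = O**2 - 3 = -3 + O**2)
D(n) = -1 - n
(g(6) + D(0))*(-29) = ((-3 + 6**2) + (-1 - 1*0))*(-29) = ((-3 + 36) + (-1 + 0))*(-29) = (33 - 1)*(-29) = 32*(-29) = -928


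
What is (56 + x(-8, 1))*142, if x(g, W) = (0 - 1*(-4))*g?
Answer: 3408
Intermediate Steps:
x(g, W) = 4*g (x(g, W) = (0 + 4)*g = 4*g)
(56 + x(-8, 1))*142 = (56 + 4*(-8))*142 = (56 - 32)*142 = 24*142 = 3408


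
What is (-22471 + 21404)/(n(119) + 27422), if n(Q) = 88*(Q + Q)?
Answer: -1067/48366 ≈ -0.022061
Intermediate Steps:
n(Q) = 176*Q (n(Q) = 88*(2*Q) = 176*Q)
(-22471 + 21404)/(n(119) + 27422) = (-22471 + 21404)/(176*119 + 27422) = -1067/(20944 + 27422) = -1067/48366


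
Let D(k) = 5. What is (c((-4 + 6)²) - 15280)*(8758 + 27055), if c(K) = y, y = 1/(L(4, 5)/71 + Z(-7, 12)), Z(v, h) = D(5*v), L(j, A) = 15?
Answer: -202469834077/370 ≈ -5.4722e+8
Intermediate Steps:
Z(v, h) = 5
y = 71/370 (y = 1/(15/71 + 5) = 1/(370/71) = 71/370 ≈ 0.19189)
c(K) = 71/370
(c((-4 + 6)²) - 15280)*(8758 + 27055) = (71/370 - 15280)*(8758 + 27055) = -5653529/370*35813 = -202469834077/370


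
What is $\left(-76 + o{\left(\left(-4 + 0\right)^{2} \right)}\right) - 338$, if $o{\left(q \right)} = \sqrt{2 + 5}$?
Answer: $-414 + \sqrt{7} \approx -411.35$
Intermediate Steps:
$o{\left(q \right)} = \sqrt{7}$
$\left(-76 + o{\left(\left(-4 + 0\right)^{2} \right)}\right) - 338 = \left(-76 + \sqrt{7}\right) - 338 = -414 + \sqrt{7}$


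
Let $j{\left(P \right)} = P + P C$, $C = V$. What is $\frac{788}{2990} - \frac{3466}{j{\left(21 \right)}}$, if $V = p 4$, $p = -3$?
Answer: $\frac{5272684}{345345} \approx 15.268$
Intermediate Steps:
$V = -12$ ($V = \left(-3\right) 4 = -12$)
$C = -12$
$j{\left(P \right)} = - 11 P$ ($j{\left(P \right)} = P + P \left(-12\right) = P - 12 P = - 11 P$)
$\frac{788}{2990} - \frac{3466}{j{\left(21 \right)}} = \frac{788}{2990} - \frac{3466}{\left(-11\right) 21} = 788 \cdot \frac{1}{2990} - \frac{3466}{-231} = \frac{394}{1495} - - \frac{3466}{231} = \frac{394}{1495} + \frac{3466}{231} = \frac{5272684}{345345}$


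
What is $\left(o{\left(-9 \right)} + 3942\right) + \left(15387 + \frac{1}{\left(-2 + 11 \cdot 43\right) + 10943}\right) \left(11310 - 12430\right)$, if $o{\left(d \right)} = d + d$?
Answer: $- \frac{98328848372}{5707} \approx -1.723 \cdot 10^{7}$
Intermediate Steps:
$o{\left(d \right)} = 2 d$
$\left(o{\left(-9 \right)} + 3942\right) + \left(15387 + \frac{1}{\left(-2 + 11 \cdot 43\right) + 10943}\right) \left(11310 - 12430\right) = \left(2 \left(-9\right) + 3942\right) + \left(15387 + \frac{1}{\left(-2 + 11 \cdot 43\right) + 10943}\right) \left(11310 - 12430\right) = \left(-18 + 3942\right) + \left(15387 + \frac{1}{\left(-2 + 473\right) + 10943}\right) \left(-1120\right) = 3924 + \left(15387 + \frac{1}{471 + 10943}\right) \left(-1120\right) = 3924 + \left(15387 + \frac{1}{11414}\right) \left(-1120\right) = 3924 + \frac{175627219}{11414} \left(-1120\right) = 3924 - \frac{98351242640}{5707} = - \frac{98328848372}{5707}$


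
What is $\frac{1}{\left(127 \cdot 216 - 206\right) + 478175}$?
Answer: $\frac{1}{505401} \approx 1.9786 \cdot 10^{-6}$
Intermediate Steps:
$\frac{1}{\left(127 \cdot 216 - 206\right) + 478175} = \frac{1}{\left(27432 - 206\right) + 478175} = \frac{1}{27226 + 478175} = \frac{1}{505401}$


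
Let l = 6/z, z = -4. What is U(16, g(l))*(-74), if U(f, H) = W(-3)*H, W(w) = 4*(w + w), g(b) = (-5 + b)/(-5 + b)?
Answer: 1776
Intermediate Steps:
l = -3/2 (l = 6/(-4) = 6*(-¼) = -3/2 ≈ -1.5000)
g(b) = 1
W(w) = 8*w (W(w) = 4*(2*w) = 8*w)
U(f, H) = -24*H (U(f, H) = (8*(-3))*H = -24*H)
U(16, g(l))*(-74) = -24*1*(-74) = -24*(-74) = 1776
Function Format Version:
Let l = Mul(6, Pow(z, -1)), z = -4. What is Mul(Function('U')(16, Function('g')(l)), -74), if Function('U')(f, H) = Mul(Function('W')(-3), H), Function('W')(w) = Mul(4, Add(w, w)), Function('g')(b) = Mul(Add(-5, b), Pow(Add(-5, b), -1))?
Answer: 1776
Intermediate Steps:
l = Rational(-3, 2) (l = Mul(6, Pow(-4, -1)) = Mul(6, Rational(-1, 4)) = Rational(-3, 2) ≈ -1.5000)
Function('g')(b) = 1
Function('W')(w) = Mul(8, w) (Function('W')(w) = Mul(4, Mul(2, w)) = Mul(8, w))
Function('U')(f, H) = Mul(-24, H) (Function('U')(f, H) = Mul(Mul(8, -3), H) = Mul(-24, H))
Mul(Function('U')(16, Function('g')(l)), -74) = Mul(Mul(-24, 1), -74) = Mul(-24, -74) = 1776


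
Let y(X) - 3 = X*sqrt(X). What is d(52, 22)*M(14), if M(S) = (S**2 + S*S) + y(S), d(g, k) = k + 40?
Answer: 24490 + 868*sqrt(14) ≈ 27738.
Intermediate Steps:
y(X) = 3 + X**(3/2) (y(X) = 3 + X*sqrt(X) = 3 + X**(3/2))
d(g, k) = 40 + k
M(S) = 3 + S**(3/2) + 2*S**2 (M(S) = (S**2 + S*S) + (3 + S**(3/2)) = (S**2 + S**2) + (3 + S**(3/2)) = 2*S**2 + (3 + S**(3/2)) = 3 + S**(3/2) + 2*S**2)
d(52, 22)*M(14) = (40 + 22)*(3 + 14**(3/2) + 2*14**2) = 62*(3 + 14*sqrt(14) + 2*196) = 62*(3 + 14*sqrt(14) + 392) = 62*(395 + 14*sqrt(14)) = 24490 + 868*sqrt(14)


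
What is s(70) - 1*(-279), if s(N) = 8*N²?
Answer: 39479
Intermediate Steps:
s(70) - 1*(-279) = 8*70² - 1*(-279) = 8*4900 + 279 = 39200 + 279 = 39479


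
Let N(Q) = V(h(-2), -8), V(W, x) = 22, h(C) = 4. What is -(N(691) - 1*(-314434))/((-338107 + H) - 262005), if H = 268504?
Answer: 39307/41451 ≈ 0.94828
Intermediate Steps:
N(Q) = 22
-(N(691) - 1*(-314434))/((-338107 + H) - 262005) = -(22 - 1*(-314434))/((-338107 + 268504) - 262005) = -(22 + 314434)/(-69603 - 262005) = -314456/(-331608) = -314456*(-1)/331608 = -1*(-39307/41451) = 39307/41451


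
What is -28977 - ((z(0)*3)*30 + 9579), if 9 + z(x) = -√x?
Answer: -37746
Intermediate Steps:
z(x) = -9 - √x
-28977 - ((z(0)*3)*30 + 9579) = -28977 - (((-9 - √0)*3)*30 + 9579) = -28977 - (((-9 - 1*0)*3)*30 + 9579) = -28977 - (((-9 + 0)*3)*30 + 9579) = -28977 - (-9*3*30 + 9579) = -28977 - (-27*30 + 9579) = -28977 - (-810 + 9579) = -28977 - 1*8769 = -28977 - 8769 = -37746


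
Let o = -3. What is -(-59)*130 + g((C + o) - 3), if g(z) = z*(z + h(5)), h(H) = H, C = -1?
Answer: 7684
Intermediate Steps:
g(z) = z*(5 + z) (g(z) = z*(z + 5) = z*(5 + z))
-(-59)*130 + g((C + o) - 3) = -(-59)*130 + ((-1 - 3) - 3)*(5 + ((-1 - 3) - 3)) = -59*(-130) + (-4 - 3)*(5 + (-4 - 3)) = 7670 - 7*(5 - 7) = 7670 - 7*(-2) = 7670 + 14 = 7684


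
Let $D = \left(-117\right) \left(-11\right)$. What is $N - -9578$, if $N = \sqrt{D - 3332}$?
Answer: $9578 + i \sqrt{2045} \approx 9578.0 + 45.222 i$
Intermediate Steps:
$D = 1287$
$N = i \sqrt{2045}$ ($N = \sqrt{1287 - 3332} = \sqrt{-2045} = i \sqrt{2045} \approx 45.222 i$)
$N - -9578 = i \sqrt{2045} - -9578 = i \sqrt{2045} + 9578 = 9578 + i \sqrt{2045}$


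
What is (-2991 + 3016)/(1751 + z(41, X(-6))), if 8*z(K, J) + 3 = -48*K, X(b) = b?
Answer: 200/12037 ≈ 0.016615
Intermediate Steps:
z(K, J) = -3/8 - 6*K (z(K, J) = -3/8 + (-48*K)/8 = -3/8 - 6*K)
(-2991 + 3016)/(1751 + z(41, X(-6))) = (-2991 + 3016)/(1751 + (-3/8 - 6*41)) = 25/(1751 + (-3/8 - 246)) = 25/(1751 - 1971/8) = 25/(12037/8) = 25*(8/12037) = 200/12037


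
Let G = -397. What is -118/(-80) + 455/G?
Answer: 5223/15880 ≈ 0.32890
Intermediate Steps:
-118/(-80) + 455/G = -118/(-80) + 455/(-397) = -118*(-1/80) + 455*(-1/397) = 59/40 - 455/397 = 5223/15880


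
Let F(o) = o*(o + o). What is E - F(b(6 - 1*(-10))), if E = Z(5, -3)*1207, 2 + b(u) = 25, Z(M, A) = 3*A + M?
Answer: -5886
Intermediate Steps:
Z(M, A) = M + 3*A
b(u) = 23 (b(u) = -2 + 25 = 23)
E = -4828 (E = (5 + 3*(-3))*1207 = (5 - 9)*1207 = -4*1207 = -4828)
F(o) = 2*o² (F(o) = o*(2*o) = 2*o²)
E - F(b(6 - 1*(-10))) = -4828 - 2*23² = -4828 - 2*529 = -4828 - 1*1058 = -4828 - 1058 = -5886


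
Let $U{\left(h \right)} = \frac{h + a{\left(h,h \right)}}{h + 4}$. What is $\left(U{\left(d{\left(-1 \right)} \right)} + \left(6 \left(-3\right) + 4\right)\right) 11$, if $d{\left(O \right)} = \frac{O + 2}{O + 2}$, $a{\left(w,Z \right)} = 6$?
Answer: $- \frac{693}{5} \approx -138.6$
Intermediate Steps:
$d{\left(O \right)} = 1$ ($d{\left(O \right)} = \frac{2 + O}{2 + O} = 1$)
$U{\left(h \right)} = \frac{6 + h}{4 + h}$ ($U{\left(h \right)} = \frac{h + 6}{h + 4} = \frac{6 + h}{4 + h}$)
$\left(U{\left(d{\left(-1 \right)} \right)} + \left(6 \left(-3\right) + 4\right)\right) 11 = \left(\frac{6 + 1}{4 + 1} + \left(6 \left(-3\right) + 4\right)\right) 11 = \left(\frac{1}{5} \cdot 7 + \left(-18 + 4\right)\right) 11 = \left(\frac{1}{5} \cdot 7 - 14\right) 11 = \left(\frac{7}{5} - 14\right) 11 = \left(- \frac{63}{5}\right) 11 = - \frac{693}{5}$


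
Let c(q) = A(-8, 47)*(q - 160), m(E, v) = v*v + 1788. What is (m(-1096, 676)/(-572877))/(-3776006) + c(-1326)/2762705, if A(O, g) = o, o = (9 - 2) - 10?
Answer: 4822377513863308/2988123755584536855 ≈ 0.0016138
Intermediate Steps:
m(E, v) = 1788 + v**2 (m(E, v) = v**2 + 1788 = 1788 + v**2)
o = -3 (o = 7 - 10 = -3)
A(O, g) = -3
c(q) = 480 - 3*q (c(q) = -3*(q - 160) = -3*(-160 + q) = 480 - 3*q)
(m(-1096, 676)/(-572877))/(-3776006) + c(-1326)/2762705 = ((1788 + 676**2)/(-572877))/(-3776006) + (480 - 3*(-1326))/2762705 = ((1788 + 456976)*(-1/572877))*(-1/3776006) + (480 + 3978)*(1/2762705) = (458764*(-1/572877))*(-1/3776006) + 4458*(1/2762705) = -458764/572877*(-1/3776006) + 4458/2762705 = 229382/1081593494631 + 4458/2762705 = 4822377513863308/2988123755584536855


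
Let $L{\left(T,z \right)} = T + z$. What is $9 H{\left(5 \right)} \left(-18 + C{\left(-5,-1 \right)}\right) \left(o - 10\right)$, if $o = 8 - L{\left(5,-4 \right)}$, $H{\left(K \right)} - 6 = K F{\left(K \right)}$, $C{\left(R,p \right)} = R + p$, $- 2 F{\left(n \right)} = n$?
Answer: $-4212$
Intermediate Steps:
$F{\left(n \right)} = - \frac{n}{2}$
$H{\left(K \right)} = 6 - \frac{K^{2}}{2}$ ($H{\left(K \right)} = 6 + K \left(- \frac{K}{2}\right) = 6 - \frac{K^{2}}{2}$)
$o = 7$ ($o = 8 - \left(5 - 4\right) = 8 - 1 = 7$)
$9 H{\left(5 \right)} \left(-18 + C{\left(-5,-1 \right)}\right) \left(o - 10\right) = 9 \left(6 - \frac{5^{2}}{2}\right) \left(-18 - 6\right) \left(7 - 10\right) = 9 \left(6 - \frac{25}{2}\right) \left(-18 - 6\right) \left(-3\right) = 9 \left(6 - \frac{25}{2}\right) \left(\left(-24\right) \left(-3\right)\right) = 9 \left(- \frac{13}{2}\right) 72 = \left(- \frac{117}{2}\right) 72 = -4212$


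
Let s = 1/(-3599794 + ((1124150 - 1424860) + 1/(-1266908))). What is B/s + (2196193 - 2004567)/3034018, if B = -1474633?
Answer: 11054469658629205983990405/1921910838172 ≈ 5.7518e+12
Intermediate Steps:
s = -1266908/4941579721633 (s = 1/(-3599794 + (-300710 - 1/1266908)) = 1/(-3599794 - 380971904681/1266908) = 1/(-4941579721633/1266908) = -1266908/4941579721633 ≈ -2.5638e-7)
B/s + (2196193 - 2004567)/3034018 = -1474633/(-1266908/4941579721633) + (2196193 - 2004567)/3034018 = -1474633*(-4941579721633/1266908) + 191626*(1/3034018) = 7287016529650835689/1266908 + 95813/1517009 = 11054469658629205983990405/1921910838172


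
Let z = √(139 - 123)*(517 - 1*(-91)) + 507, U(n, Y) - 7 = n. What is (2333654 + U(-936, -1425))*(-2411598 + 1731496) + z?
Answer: -1586490935011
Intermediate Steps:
U(n, Y) = 7 + n
z = 2939 (z = √16*(517 + 91) + 507 = 4*608 + 507 = 2432 + 507 = 2939)
(2333654 + U(-936, -1425))*(-2411598 + 1731496) + z = (2333654 + (7 - 936))*(-2411598 + 1731496) + 2939 = (2333654 - 929)*(-680102) + 2939 = 2332725*(-680102) + 2939 = -1586490937950 + 2939 = -1586490935011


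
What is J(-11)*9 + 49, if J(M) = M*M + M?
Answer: 1039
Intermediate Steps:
J(M) = M + M**2 (J(M) = M**2 + M = M + M**2)
J(-11)*9 + 49 = -11*(1 - 11)*9 + 49 = -11*(-10)*9 + 49 = 110*9 + 49 = 990 + 49 = 1039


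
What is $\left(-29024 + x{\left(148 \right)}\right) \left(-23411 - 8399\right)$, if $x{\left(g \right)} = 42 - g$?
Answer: $926625300$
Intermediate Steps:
$\left(-29024 + x{\left(148 \right)}\right) \left(-23411 - 8399\right) = \left(-29024 + \left(42 - 148\right)\right) \left(-23411 - 8399\right) = \left(-29024 + \left(42 - 148\right)\right) \left(-31810\right) = \left(-29024 - 106\right) \left(-31810\right) = \left(-29130\right) \left(-31810\right) = 926625300$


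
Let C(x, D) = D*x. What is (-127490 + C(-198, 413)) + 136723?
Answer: -72541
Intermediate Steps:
(-127490 + C(-198, 413)) + 136723 = (-127490 + 413*(-198)) + 136723 = (-127490 - 81774) + 136723 = -209264 + 136723 = -72541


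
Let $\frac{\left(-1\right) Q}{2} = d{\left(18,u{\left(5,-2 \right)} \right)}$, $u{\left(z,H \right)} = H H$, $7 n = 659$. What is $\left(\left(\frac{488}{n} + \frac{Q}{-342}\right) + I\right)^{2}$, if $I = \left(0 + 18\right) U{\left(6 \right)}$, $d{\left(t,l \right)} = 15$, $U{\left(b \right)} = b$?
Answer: $\frac{18103416645721}{1410978969} \approx 12830.0$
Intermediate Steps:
$n = \frac{659}{7}$ ($n = \frac{1}{7} \cdot 659 = \frac{659}{7} \approx 94.143$)
$u{\left(z,H \right)} = H^{2}$
$Q = -30$ ($Q = \left(-2\right) 15 = -30$)
$I = 108$ ($I = \left(0 + 18\right) 6 = 18 \cdot 6 = 108$)
$\left(\left(\frac{488}{n} + \frac{Q}{-342}\right) + I\right)^{2} = \left(\left(\frac{488}{\frac{659}{7}} - \frac{30}{-342}\right) + 108\right)^{2} = \left(\left(488 \cdot \frac{7}{659} - - \frac{5}{57}\right) + 108\right)^{2} = \left(\left(\frac{3416}{659} + \frac{5}{57}\right) + 108\right)^{2} = \left(\frac{198007}{37563} + 108\right)^{2} = \left(\frac{4254811}{37563}\right)^{2} = \frac{18103416645721}{1410978969}$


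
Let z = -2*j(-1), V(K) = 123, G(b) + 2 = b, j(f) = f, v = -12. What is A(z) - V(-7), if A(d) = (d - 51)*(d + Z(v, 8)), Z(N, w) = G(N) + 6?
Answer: 171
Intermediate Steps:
G(b) = -2 + b
Z(N, w) = 4 + N (Z(N, w) = (-2 + N) + 6 = 4 + N)
z = 2 (z = -2*(-1) = 2)
A(d) = (-51 + d)*(-8 + d) (A(d) = (d - 51)*(d + (4 - 12)) = (-51 + d)*(d - 8) = (-51 + d)*(-8 + d))
A(z) - V(-7) = (408 + 2² - 59*2) - 1*123 = (408 + 4 - 118) - 123 = 294 - 123 = 171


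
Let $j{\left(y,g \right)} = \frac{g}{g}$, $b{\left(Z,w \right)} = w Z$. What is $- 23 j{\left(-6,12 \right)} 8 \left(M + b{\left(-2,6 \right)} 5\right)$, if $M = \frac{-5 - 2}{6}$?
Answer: $\frac{33764}{3} \approx 11255.0$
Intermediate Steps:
$b{\left(Z,w \right)} = Z w$
$j{\left(y,g \right)} = 1$
$M = - \frac{7}{6}$ ($M = \left(-7\right) \frac{1}{6} = - \frac{7}{6} \approx -1.1667$)
$- 23 j{\left(-6,12 \right)} 8 \left(M + b{\left(-2,6 \right)} 5\right) = \left(-23\right) 1 \cdot 8 \left(- \frac{7}{6} + \left(-2\right) 6 \cdot 5\right) = - 23 \cdot 8 \left(- \frac{7}{6} - 60\right) = - 23 \cdot 8 \left(- \frac{367}{6}\right) = \left(-23\right) \left(- \frac{1468}{3}\right) = \frac{33764}{3}$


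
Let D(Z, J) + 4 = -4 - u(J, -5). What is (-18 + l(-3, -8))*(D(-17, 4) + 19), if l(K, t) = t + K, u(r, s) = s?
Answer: -464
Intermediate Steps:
D(Z, J) = -3 (D(Z, J) = -4 + (-4 - 1*(-5)) = -4 + (-4 + 5) = -4 + 1 = -3)
l(K, t) = K + t
(-18 + l(-3, -8))*(D(-17, 4) + 19) = (-18 + (-3 - 8))*(-3 + 19) = (-18 - 11)*16 = -29*16 = -464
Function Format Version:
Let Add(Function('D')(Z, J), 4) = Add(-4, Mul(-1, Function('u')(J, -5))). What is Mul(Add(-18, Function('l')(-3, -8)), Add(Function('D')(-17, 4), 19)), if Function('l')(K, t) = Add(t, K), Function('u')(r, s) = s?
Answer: -464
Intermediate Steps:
Function('D')(Z, J) = -3 (Function('D')(Z, J) = Add(-4, Add(-4, Mul(-1, -5))) = Add(-4, Add(-4, 5)) = Add(-4, 1) = -3)
Function('l')(K, t) = Add(K, t)
Mul(Add(-18, Function('l')(-3, -8)), Add(Function('D')(-17, 4), 19)) = Mul(Add(-18, Add(-3, -8)), Add(-3, 19)) = Mul(Add(-18, -11), 16) = Mul(-29, 16) = -464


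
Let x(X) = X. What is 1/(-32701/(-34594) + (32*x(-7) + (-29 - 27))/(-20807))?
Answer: 719797358/690096027 ≈ 1.0430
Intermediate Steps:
1/(-32701/(-34594) + (32*x(-7) + (-29 - 27))/(-20807)) = 1/(-32701/(-34594) + (32*(-7) + (-29 - 27))/(-20807)) = 1/(-32701*(-1/34594) + (-224 - 56)*(-1/20807)) = 1/(32701/34594 - 280*(-1/20807)) = 1/(32701/34594 + 280/20807) = 1/(690096027/719797358) = 719797358/690096027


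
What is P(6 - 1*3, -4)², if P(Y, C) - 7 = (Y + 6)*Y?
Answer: 1156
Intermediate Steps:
P(Y, C) = 7 + Y*(6 + Y) (P(Y, C) = 7 + (Y + 6)*Y = 7 + (6 + Y)*Y = 7 + Y*(6 + Y))
P(6 - 1*3, -4)² = (7 + (6 - 1*3)² + 6*(6 - 1*3))² = (7 + (6 - 3)² + 6*(6 - 3))² = (7 + 3² + 6*3)² = (7 + 9 + 18)² = 34² = 1156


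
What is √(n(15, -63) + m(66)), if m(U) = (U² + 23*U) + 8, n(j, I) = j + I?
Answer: √5834 ≈ 76.381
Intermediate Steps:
n(j, I) = I + j
m(U) = 8 + U² + 23*U
√(n(15, -63) + m(66)) = √((-63 + 15) + (8 + 66² + 23*66)) = √(-48 + (8 + 4356 + 1518)) = √(-48 + 5882) = √5834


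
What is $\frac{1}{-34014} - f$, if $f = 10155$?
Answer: $- \frac{345412171}{34014} \approx -10155.0$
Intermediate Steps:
$\frac{1}{-34014} - f = \frac{1}{-34014} - 10155 = - \frac{1}{34014} - 10155 = - \frac{345412171}{34014}$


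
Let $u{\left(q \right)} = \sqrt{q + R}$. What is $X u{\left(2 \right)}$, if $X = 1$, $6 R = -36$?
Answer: $2 i \approx 2.0 i$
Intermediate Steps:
$R = -6$ ($R = \frac{1}{6} \left(-36\right) = -6$)
$u{\left(q \right)} = \sqrt{-6 + q}$ ($u{\left(q \right)} = \sqrt{q - 6} = \sqrt{-6 + q}$)
$X u{\left(2 \right)} = 1 \sqrt{-6 + 2} = 1 \sqrt{-4} = 1 \cdot 2 i = 2 i$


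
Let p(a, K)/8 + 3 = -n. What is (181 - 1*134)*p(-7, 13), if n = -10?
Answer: 2632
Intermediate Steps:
p(a, K) = 56 (p(a, K) = -24 + 8*(-1*(-10)) = -24 + 8*10 = -24 + 80 = 56)
(181 - 1*134)*p(-7, 13) = (181 - 1*134)*56 = (181 - 134)*56 = 47*56 = 2632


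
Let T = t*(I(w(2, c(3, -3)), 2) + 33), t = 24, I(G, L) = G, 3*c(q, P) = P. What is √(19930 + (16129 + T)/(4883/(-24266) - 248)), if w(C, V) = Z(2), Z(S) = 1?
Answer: 74*√131570294322435/6022851 ≈ 140.93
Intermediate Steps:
c(q, P) = P/3
w(C, V) = 1
T = 816 (T = 24*(1 + 33) = 24*34 = 816)
√(19930 + (16129 + T)/(4883/(-24266) - 248)) = √(19930 + (16129 + 816)/(4883/(-24266) - 248)) = √(19930 + 16945/(4883*(-1/24266) - 248)) = √(19930 + 16945/(-4883/24266 - 248)) = √(19930 + 16945/(-6022851/24266)) = √(19930 + 16945*(-24266/6022851)) = √(19930 - 411187370/6022851) = √(119624233060/6022851) = 74*√131570294322435/6022851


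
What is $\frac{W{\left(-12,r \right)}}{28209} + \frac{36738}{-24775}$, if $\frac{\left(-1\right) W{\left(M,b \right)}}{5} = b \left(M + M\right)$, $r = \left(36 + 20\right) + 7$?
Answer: $- \frac{283014414}{232959325} \approx -1.2149$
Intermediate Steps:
$r = 63$ ($r = 56 + 7 = 63$)
$W{\left(M,b \right)} = - 10 M b$ ($W{\left(M,b \right)} = - 5 b \left(M + M\right) = - 5 b 2 M = - 5 \cdot 2 M b = - 10 M b$)
$\frac{W{\left(-12,r \right)}}{28209} + \frac{36738}{-24775} = \frac{\left(-10\right) \left(-12\right) 63}{28209} + \frac{36738}{-24775} = 7560 \cdot \frac{1}{28209} + 36738 \left(- \frac{1}{24775}\right) = \frac{2520}{9403} - \frac{36738}{24775} = - \frac{283014414}{232959325}$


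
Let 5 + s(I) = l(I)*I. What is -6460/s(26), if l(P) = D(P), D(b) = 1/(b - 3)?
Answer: 148580/89 ≈ 1669.4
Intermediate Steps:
D(b) = 1/(-3 + b)
l(P) = 1/(-3 + P)
s(I) = -5 + I/(-3 + I)
-6460/s(26) = -6460*(-3 + 26)/(15 - 4*26) = -6460*23/(15 - 104) = -6460/((1/23)*(-89)) = -6460/(-89/23) = -6460*(-23/89) = 148580/89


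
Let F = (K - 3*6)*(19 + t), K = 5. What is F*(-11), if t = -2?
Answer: 2431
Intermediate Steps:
F = -221 (F = (5 - 3*6)*(19 - 2) = (5 - 18)*17 = -13*17 = -221)
F*(-11) = -221*(-11) = 2431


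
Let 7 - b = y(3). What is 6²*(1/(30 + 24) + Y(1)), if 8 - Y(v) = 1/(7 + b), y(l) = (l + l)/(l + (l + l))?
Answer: 8579/30 ≈ 285.97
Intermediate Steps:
y(l) = ⅔ (y(l) = (2*l)/(l + 2*l) = (2*l)/((3*l)) = (2*l)*(1/(3*l)) = ⅔)
b = 19/3 (b = 7 - 1*⅔ = 7 - ⅔ = 19/3 ≈ 6.3333)
Y(v) = 317/40 (Y(v) = 8 - 1/(7 + 19/3) = 8 - 1/40/3 = 8 - 1*3/40 = 8 - 3/40 = 317/40)
6²*(1/(30 + 24) + Y(1)) = 6²*(1/(30 + 24) + 317/40) = 36*(1/54 + 317/40) = 36*(8579/1080) = 8579/30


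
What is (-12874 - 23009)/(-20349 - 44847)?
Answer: 3987/7244 ≈ 0.55039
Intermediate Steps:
(-12874 - 23009)/(-20349 - 44847) = -35883/(-65196) = -35883*(-1/65196) = 3987/7244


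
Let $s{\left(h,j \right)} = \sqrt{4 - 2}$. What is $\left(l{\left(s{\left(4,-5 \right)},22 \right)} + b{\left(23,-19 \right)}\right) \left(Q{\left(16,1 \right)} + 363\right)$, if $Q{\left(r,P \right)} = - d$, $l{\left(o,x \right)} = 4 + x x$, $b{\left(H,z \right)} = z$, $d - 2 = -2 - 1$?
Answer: $170716$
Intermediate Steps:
$s{\left(h,j \right)} = \sqrt{2}$
$d = -1$ ($d = 2 - 3 = -1$)
$l{\left(o,x \right)} = 4 + x^{2}$
$Q{\left(r,P \right)} = 1$ ($Q{\left(r,P \right)} = \left(-1\right) \left(-1\right) = 1$)
$\left(l{\left(s{\left(4,-5 \right)},22 \right)} + b{\left(23,-19 \right)}\right) \left(Q{\left(16,1 \right)} + 363\right) = \left(\left(4 + 22^{2}\right) - 19\right) \left(1 + 363\right) = \left(\left(4 + 484\right) - 19\right) 364 = \left(488 - 19\right) 364 = 469 \cdot 364 = 170716$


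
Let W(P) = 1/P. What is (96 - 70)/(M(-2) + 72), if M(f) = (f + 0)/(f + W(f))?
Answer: 5/14 ≈ 0.35714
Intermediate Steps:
M(f) = f/(f + 1/f) (M(f) = (f + 0)/(f + 1/f) = f/(f + 1/f))
(96 - 70)/(M(-2) + 72) = (96 - 70)/((-2)**2/(1 + (-2)**2) + 72) = 26/(4/(1 + 4) + 72) = 26/(4/5 + 72) = 26/(364/5) = 26*(5/364) = 5/14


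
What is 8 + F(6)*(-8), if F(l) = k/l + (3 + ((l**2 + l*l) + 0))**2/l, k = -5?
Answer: -22456/3 ≈ -7485.3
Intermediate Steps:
F(l) = -5/l + (3 + 2*l**2)**2/l (F(l) = -5/l + (3 + ((l**2 + l*l) + 0))**2/l = -5/l + (3 + ((l**2 + l**2) + 0))**2/l = -5/l + (3 + (2*l**2 + 0))**2/l = -5/l + (3 + 2*l**2)**2/l)
8 + F(6)*(-8) = 8 + ((-5 + (3 + 2*6**2)**2)/6)*(-8) = 8 + ((-5 + (3 + 2*36)**2)/6)*(-8) = 8 + ((-5 + (3 + 72)**2)/6)*(-8) = 8 + ((-5 + 75**2)/6)*(-8) = 8 + ((-5 + 5625)/6)*(-8) = 8 + ((1/6)*5620)*(-8) = 8 + (2810/3)*(-8) = 8 - 22480/3 = -22456/3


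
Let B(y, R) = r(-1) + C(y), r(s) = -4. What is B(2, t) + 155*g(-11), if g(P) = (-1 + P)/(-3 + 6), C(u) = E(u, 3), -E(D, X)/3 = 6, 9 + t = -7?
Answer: -642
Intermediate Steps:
t = -16 (t = -9 - 7 = -16)
E(D, X) = -18 (E(D, X) = -3*6 = -18)
C(u) = -18
g(P) = -⅓ + P/3 (g(P) = (-1 + P)/3 = (-1 + P)*(⅓) = -⅓ + P/3)
B(y, R) = -22 (B(y, R) = -4 - 18 = -22)
B(2, t) + 155*g(-11) = -22 + 155*(-⅓ + (⅓)*(-11)) = -22 + 155*(-⅓ - 11/3) = -22 + 155*(-4) = -22 - 620 = -642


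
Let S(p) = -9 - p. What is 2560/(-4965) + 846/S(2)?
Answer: -845710/10923 ≈ -77.425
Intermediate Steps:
2560/(-4965) + 846/S(2) = 2560/(-4965) + 846/(-9 - 1*2) = 2560*(-1/4965) + 846/(-9 - 2) = -512/993 + 846/(-11) = -512/993 + 846*(-1/11) = -512/993 - 846/11 = -845710/10923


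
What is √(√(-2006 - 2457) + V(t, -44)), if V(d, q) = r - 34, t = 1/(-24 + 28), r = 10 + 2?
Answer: √(-22 + I*√4463) ≈ 4.916 + 6.7947*I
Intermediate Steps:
r = 12
t = ¼ (t = 1/4 = ¼ ≈ 0.25000)
V(d, q) = -22 (V(d, q) = 12 - 34 = -22)
√(√(-2006 - 2457) + V(t, -44)) = √(√(-2006 - 2457) - 22) = √(√(-4463) - 22) = √(I*√4463 - 22) = √(-22 + I*√4463)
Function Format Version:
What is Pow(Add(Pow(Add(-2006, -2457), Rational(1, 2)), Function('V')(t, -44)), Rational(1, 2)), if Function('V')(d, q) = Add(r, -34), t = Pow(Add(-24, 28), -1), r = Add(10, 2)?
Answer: Pow(Add(-22, Mul(I, Pow(4463, Rational(1, 2)))), Rational(1, 2)) ≈ Add(4.9160, Mul(6.7947, I))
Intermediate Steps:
r = 12
t = Rational(1, 4) (t = Pow(4, -1) = Rational(1, 4) ≈ 0.25000)
Function('V')(d, q) = -22 (Function('V')(d, q) = Add(12, -34) = -22)
Pow(Add(Pow(Add(-2006, -2457), Rational(1, 2)), Function('V')(t, -44)), Rational(1, 2)) = Pow(Add(Pow(Add(-2006, -2457), Rational(1, 2)), -22), Rational(1, 2)) = Pow(Add(Pow(-4463, Rational(1, 2)), -22), Rational(1, 2)) = Pow(Add(Mul(I, Pow(4463, Rational(1, 2))), -22), Rational(1, 2)) = Pow(Add(-22, Mul(I, Pow(4463, Rational(1, 2)))), Rational(1, 2))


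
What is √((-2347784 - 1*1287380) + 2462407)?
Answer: I*√1172757 ≈ 1082.9*I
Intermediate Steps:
√((-2347784 - 1*1287380) + 2462407) = √((-2347784 - 1287380) + 2462407) = √(-3635164 + 2462407) = √(-1172757) = I*√1172757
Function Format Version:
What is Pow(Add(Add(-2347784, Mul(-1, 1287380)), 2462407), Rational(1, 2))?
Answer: Mul(I, Pow(1172757, Rational(1, 2))) ≈ Mul(1082.9, I)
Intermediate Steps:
Pow(Add(Add(-2347784, Mul(-1, 1287380)), 2462407), Rational(1, 2)) = Pow(Add(Add(-2347784, -1287380), 2462407), Rational(1, 2)) = Pow(Add(-3635164, 2462407), Rational(1, 2)) = Pow(-1172757, Rational(1, 2)) = Mul(I, Pow(1172757, Rational(1, 2)))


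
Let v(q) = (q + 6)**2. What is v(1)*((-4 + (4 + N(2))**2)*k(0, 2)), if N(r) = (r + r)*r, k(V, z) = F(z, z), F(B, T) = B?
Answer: 13720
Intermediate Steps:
k(V, z) = z
N(r) = 2*r**2 (N(r) = (2*r)*r = 2*r**2)
v(q) = (6 + q)**2
v(1)*((-4 + (4 + N(2))**2)*k(0, 2)) = (6 + 1)**2*((-4 + (4 + 2*2**2)**2)*2) = 7**2*((-4 + (4 + 2*4)**2)*2) = 49*((-4 + (4 + 8)**2)*2) = 49*((-4 + 12**2)*2) = 49*((-4 + 144)*2) = 49*(140*2) = 49*280 = 13720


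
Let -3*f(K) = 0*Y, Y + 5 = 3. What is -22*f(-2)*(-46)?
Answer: 0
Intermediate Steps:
Y = -2 (Y = -5 + 3 = -2)
f(K) = 0 (f(K) = -0*(-2) = -⅓*0 = 0)
-22*f(-2)*(-46) = -22*0*(-46) = 0*(-46) = 0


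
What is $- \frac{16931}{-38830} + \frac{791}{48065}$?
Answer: $\frac{168900609}{373272790} \approx 0.45249$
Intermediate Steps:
$- \frac{16931}{-38830} + \frac{791}{48065} = \left(-16931\right) \left(- \frac{1}{38830}\right) + 791 \cdot \frac{1}{48065} = \frac{16931}{38830} + \frac{791}{48065} = \frac{168900609}{373272790}$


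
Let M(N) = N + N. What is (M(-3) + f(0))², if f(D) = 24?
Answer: 324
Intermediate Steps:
M(N) = 2*N
(M(-3) + f(0))² = (2*(-3) + 24)² = (-6 + 24)² = 18² = 324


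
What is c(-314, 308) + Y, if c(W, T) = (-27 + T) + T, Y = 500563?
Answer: 501152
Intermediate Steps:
c(W, T) = -27 + 2*T
c(-314, 308) + Y = (-27 + 2*308) + 500563 = (-27 + 616) + 500563 = 589 + 500563 = 501152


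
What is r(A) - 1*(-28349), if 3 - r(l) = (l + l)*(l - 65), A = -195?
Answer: -73048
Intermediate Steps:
r(l) = 3 - 2*l*(-65 + l) (r(l) = 3 - (l + l)*(l - 65) = 3 - 2*l*(-65 + l))
r(A) - 1*(-28349) = (3 - 2*(-195)**2 + 130*(-195)) - 1*(-28349) = (3 - 2*38025 - 25350) + 28349 = (3 - 76050 - 25350) + 28349 = -101397 + 28349 = -73048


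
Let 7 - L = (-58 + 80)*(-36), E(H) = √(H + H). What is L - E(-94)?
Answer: 799 - 2*I*√47 ≈ 799.0 - 13.711*I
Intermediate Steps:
E(H) = √2*√H (E(H) = √(2*H) = √2*√H)
L = 799 (L = 7 - (-58 + 80)*(-36) = 7 - 22*(-36) = 7 - 1*(-792) = 7 + 792 = 799)
L - E(-94) = 799 - √2*√(-94) = 799 - √2*I*√94 = 799 - 2*I*√47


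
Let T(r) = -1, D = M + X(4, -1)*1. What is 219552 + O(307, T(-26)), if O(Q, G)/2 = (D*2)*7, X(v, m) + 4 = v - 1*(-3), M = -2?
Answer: 219580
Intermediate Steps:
X(v, m) = -1 + v (X(v, m) = -4 + (v - 1*(-3)) = -4 + (v + 3) = -4 + (3 + v) = -1 + v)
D = 1 (D = -2 + (-1 + 4)*1 = -2 + 3*1 = -2 + 3 = 1)
O(Q, G) = 28 (O(Q, G) = 2*((1*2)*7) = 2*(2*7) = 2*14 = 28)
219552 + O(307, T(-26)) = 219552 + 28 = 219580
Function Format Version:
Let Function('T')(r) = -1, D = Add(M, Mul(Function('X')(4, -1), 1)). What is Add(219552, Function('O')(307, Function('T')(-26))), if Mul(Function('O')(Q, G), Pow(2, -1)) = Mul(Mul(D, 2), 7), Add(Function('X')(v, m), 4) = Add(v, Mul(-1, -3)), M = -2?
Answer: 219580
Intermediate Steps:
Function('X')(v, m) = Add(-1, v) (Function('X')(v, m) = Add(-4, Add(v, Mul(-1, -3))) = Add(-4, Add(v, 3)) = Add(-4, Add(3, v)) = Add(-1, v))
D = 1 (D = Add(-2, Mul(Add(-1, 4), 1)) = Add(-2, Mul(3, 1)) = Add(-2, 3) = 1)
Function('O')(Q, G) = 28 (Function('O')(Q, G) = Mul(2, Mul(Mul(1, 2), 7)) = Mul(2, Mul(2, 7)) = Mul(2, 14) = 28)
Add(219552, Function('O')(307, Function('T')(-26))) = Add(219552, 28) = 219580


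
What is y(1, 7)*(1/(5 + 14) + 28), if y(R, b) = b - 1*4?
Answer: 1599/19 ≈ 84.158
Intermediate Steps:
y(R, b) = -4 + b (y(R, b) = b - 4 = -4 + b)
y(1, 7)*(1/(5 + 14) + 28) = (-4 + 7)*(1/(5 + 14) + 28) = 3*(1/19 + 28) = 3*(533/19) = 1599/19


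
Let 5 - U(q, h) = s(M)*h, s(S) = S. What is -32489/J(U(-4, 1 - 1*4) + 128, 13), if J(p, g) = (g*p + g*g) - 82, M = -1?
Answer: -32489/1777 ≈ -18.283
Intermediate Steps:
U(q, h) = 5 + h (U(q, h) = 5 - (-1)*h = 5 + h)
J(p, g) = -82 + g² + g*p (J(p, g) = (g*p + g²) - 82 = (g² + g*p) - 82 = -82 + g² + g*p)
-32489/J(U(-4, 1 - 1*4) + 128, 13) = -32489/(-82 + 13² + 13*((5 + (1 - 1*4)) + 128)) = -32489/(-82 + 169 + 13*((5 + (1 - 4)) + 128)) = -32489/(-82 + 169 + 13*((5 - 3) + 128)) = -32489/(-82 + 169 + 13*(2 + 128)) = -32489/(-82 + 169 + 13*130) = -32489/(-82 + 169 + 1690) = -32489/1777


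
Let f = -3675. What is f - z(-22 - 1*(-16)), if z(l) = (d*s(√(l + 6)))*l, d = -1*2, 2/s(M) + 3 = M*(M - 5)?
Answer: -3667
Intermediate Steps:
s(M) = 2/(-3 + M*(-5 + M)) (s(M) = 2/(-3 + M*(M - 5)) = 2/(-3 + M*(-5 + M)))
d = -2
z(l) = -4*l/(3 + l - 5*√(6 + l)) (z(l) = (-4/(-3 + (√(l + 6))² - 5*√(l + 6)))*l = (-4/(-3 + (√(6 + l))² - 5*√(6 + l)))*l = (-4/(-3 + (6 + l) - 5*√(6 + l)))*l = (-4/(3 + l - 5*√(6 + l)))*l = -4*l/(3 + l - 5*√(6 + l)))
f - z(-22 - 1*(-16)) = -3675 - 4*(-22 - 1*(-16))/(-3 - (-22 - 1*(-16)) + 5*√(6 + (-22 - 1*(-16)))) = -3675 - 4*(-22 + 16)/(-3 - (-22 + 16) + 5*√(6 + (-22 + 16))) = -3675 - 4*(-6)/(-3 - 1*(-6) + 5*√(6 - 6)) = -3675 - 4*(-6)/(-3 + 6 + 5*√0) = -3675 - 4*(-6)/(-3 + 6 + 5*0) = -3675 - 4*(-6)/(-3 + 6 + 0) = -3675 - 4*(-6)/3 = -3675 - 1*(-8) = -3675 + 8 = -3667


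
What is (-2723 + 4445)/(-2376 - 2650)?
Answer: -123/359 ≈ -0.34262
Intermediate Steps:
(-2723 + 4445)/(-2376 - 2650) = 1722/(-5026) = 1722*(-1/5026) = -123/359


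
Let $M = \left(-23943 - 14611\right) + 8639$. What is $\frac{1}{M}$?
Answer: $- \frac{1}{29915} \approx -3.3428 \cdot 10^{-5}$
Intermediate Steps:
$M = -29915$ ($M = -38554 + 8639 = -29915$)
$\frac{1}{M} = \frac{1}{-29915} = - \frac{1}{29915}$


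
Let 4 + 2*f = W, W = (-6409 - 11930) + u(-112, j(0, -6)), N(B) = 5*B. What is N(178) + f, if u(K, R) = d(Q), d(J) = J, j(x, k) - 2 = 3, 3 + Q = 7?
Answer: -16559/2 ≈ -8279.5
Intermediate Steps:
Q = 4 (Q = -3 + 7 = 4)
j(x, k) = 5 (j(x, k) = 2 + 3 = 5)
u(K, R) = 4
W = -18335 (W = (-6409 - 11930) + 4 = -18339 + 4 = -18335)
f = -18339/2 (f = -2 + (½)*(-18335) = -2 - 18335/2 = -18339/2 ≈ -9169.5)
N(178) + f = 5*178 - 18339/2 = 890 - 18339/2 = -16559/2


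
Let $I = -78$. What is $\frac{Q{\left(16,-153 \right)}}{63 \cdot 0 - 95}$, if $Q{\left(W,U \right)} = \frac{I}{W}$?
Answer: $\frac{39}{760} \approx 0.051316$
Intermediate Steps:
$Q{\left(W,U \right)} = - \frac{78}{W}$
$\frac{Q{\left(16,-153 \right)}}{63 \cdot 0 - 95} = \frac{\left(-78\right) \frac{1}{16}}{63 \cdot 0 - 95} = \frac{\left(-78\right) \frac{1}{16}}{0 - 95} = - \frac{39}{8 \left(-95\right)} = \left(- \frac{39}{8}\right) \left(- \frac{1}{95}\right) = \frac{39}{760}$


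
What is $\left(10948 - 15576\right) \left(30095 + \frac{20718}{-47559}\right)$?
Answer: $- \frac{2207968489012}{15853} \approx -1.3928 \cdot 10^{8}$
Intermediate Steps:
$\left(10948 - 15576\right) \left(30095 + \frac{20718}{-47559}\right) = - 4628 \left(30095 + 20718 \left(- \frac{1}{47559}\right)\right) = - 4628 \left(30095 - \frac{6906}{15853}\right) = \left(-4628\right) \frac{477089129}{15853} = - \frac{2207968489012}{15853}$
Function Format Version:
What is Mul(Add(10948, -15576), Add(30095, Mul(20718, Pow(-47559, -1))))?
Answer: Rational(-2207968489012, 15853) ≈ -1.3928e+8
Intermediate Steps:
Mul(Add(10948, -15576), Add(30095, Mul(20718, Pow(-47559, -1)))) = Mul(-4628, Add(30095, Mul(20718, Rational(-1, 47559)))) = Mul(-4628, Add(30095, Rational(-6906, 15853))) = Mul(-4628, Rational(477089129, 15853)) = Rational(-2207968489012, 15853)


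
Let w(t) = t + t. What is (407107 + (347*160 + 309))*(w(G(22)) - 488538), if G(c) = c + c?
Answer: -226121089200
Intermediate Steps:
G(c) = 2*c
w(t) = 2*t
(407107 + (347*160 + 309))*(w(G(22)) - 488538) = (407107 + (347*160 + 309))*(2*(2*22) - 488538) = (407107 + (55520 + 309))*(2*44 - 488538) = (407107 + 55829)*(88 - 488538) = 462936*(-488450) = -226121089200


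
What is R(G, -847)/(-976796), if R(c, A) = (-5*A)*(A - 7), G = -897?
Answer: 1808345/488398 ≈ 3.7026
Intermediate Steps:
R(c, A) = -5*A*(-7 + A) (R(c, A) = (-5*A)*(-7 + A) = -5*A*(-7 + A))
R(G, -847)/(-976796) = (5*(-847)*(7 - 1*(-847)))/(-976796) = (5*(-847)*(7 + 847))*(-1/976796) = (5*(-847)*854)*(-1/976796) = -3616690*(-1/976796) = 1808345/488398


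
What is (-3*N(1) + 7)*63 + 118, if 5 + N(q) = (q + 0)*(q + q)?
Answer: 1126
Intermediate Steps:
N(q) = -5 + 2*q² (N(q) = -5 + (q + 0)*(q + q) = -5 + q*(2*q) = -5 + 2*q²)
(-3*N(1) + 7)*63 + 118 = (-3*(-5 + 2*1²) + 7)*63 + 118 = (-3*(-5 + 2*1) + 7)*63 + 118 = (-3*(-5 + 2) + 7)*63 + 118 = (-3*(-3) + 7)*63 + 118 = (9 + 7)*63 + 118 = 16*63 + 118 = 1008 + 118 = 1126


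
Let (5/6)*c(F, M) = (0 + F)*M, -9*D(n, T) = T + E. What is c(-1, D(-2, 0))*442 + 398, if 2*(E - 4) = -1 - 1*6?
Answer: 6412/15 ≈ 427.47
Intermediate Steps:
E = ½ (E = 4 + (-1 - 1*6)/2 = 4 + (-1 - 6)/2 = 4 + (½)*(-7) = 4 - 7/2 = ½ ≈ 0.50000)
D(n, T) = -1/18 - T/9 (D(n, T) = -(T + ½)/9 = -(½ + T)/9 = -1/18 - T/9)
c(F, M) = 6*F*M/5 (c(F, M) = 6*((0 + F)*M)/5 = 6*(F*M)/5 = 6*F*M/5)
c(-1, D(-2, 0))*442 + 398 = ((6/5)*(-1)*(-1/18 - ⅑*0))*442 + 398 = ((6/5)*(-1)*(-1/18 + 0))*442 + 398 = ((6/5)*(-1)*(-1/18))*442 + 398 = (1/15)*442 + 398 = 442/15 + 398 = 6412/15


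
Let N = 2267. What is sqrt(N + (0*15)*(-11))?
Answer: sqrt(2267) ≈ 47.613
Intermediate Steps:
sqrt(N + (0*15)*(-11)) = sqrt(2267 + (0*15)*(-11)) = sqrt(2267 + 0*(-11)) = sqrt(2267 + 0) = sqrt(2267)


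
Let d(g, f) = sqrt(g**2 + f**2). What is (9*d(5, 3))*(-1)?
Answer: -9*sqrt(34) ≈ -52.479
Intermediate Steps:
d(g, f) = sqrt(f**2 + g**2)
(9*d(5, 3))*(-1) = (9*sqrt(3**2 + 5**2))*(-1) = (9*sqrt(9 + 25))*(-1) = (9*sqrt(34))*(-1) = -9*sqrt(34)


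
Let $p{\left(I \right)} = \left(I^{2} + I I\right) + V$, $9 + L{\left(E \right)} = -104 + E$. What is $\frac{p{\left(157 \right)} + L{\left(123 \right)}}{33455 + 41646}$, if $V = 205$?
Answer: $\frac{49513}{75101} \approx 0.65929$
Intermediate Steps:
$L{\left(E \right)} = -113 + E$ ($L{\left(E \right)} = -9 + \left(-104 + E\right) = -113 + E$)
$p{\left(I \right)} = 205 + 2 I^{2}$ ($p{\left(I \right)} = \left(I^{2} + I I\right) + 205 = \left(I^{2} + I^{2}\right) + 205 = 2 I^{2} + 205 = 205 + 2 I^{2}$)
$\frac{p{\left(157 \right)} + L{\left(123 \right)}}{33455 + 41646} = \frac{\left(205 + 2 \cdot 157^{2}\right) + \left(-113 + 123\right)}{33455 + 41646} = \frac{\left(205 + 2 \cdot 24649\right) + 10}{75101} = \left(\left(205 + 49298\right) + 10\right) \frac{1}{75101} = \left(49503 + 10\right) \frac{1}{75101} = 49513 \cdot \frac{1}{75101} = \frac{49513}{75101}$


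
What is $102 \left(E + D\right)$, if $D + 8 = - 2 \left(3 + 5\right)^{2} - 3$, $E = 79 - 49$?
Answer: $-11118$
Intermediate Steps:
$E = 30$ ($E = 79 - 49 = 30$)
$D = -139$ ($D = -8 - \left(3 + 2 \left(3 + 5\right)^{2}\right) = -8 - \left(3 + 2 \cdot 8^{2}\right) = -8 - 131 = -139$)
$102 \left(E + D\right) = 102 \left(30 - 139\right) = 102 \left(-109\right) = -11118$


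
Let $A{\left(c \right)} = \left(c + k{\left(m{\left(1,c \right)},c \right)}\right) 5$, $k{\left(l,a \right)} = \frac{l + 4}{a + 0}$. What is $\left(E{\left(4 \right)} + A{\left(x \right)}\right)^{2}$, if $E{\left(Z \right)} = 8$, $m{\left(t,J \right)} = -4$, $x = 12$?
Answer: $4624$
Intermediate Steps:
$k{\left(l,a \right)} = \frac{4 + l}{a}$
$A{\left(c \right)} = 5 c$ ($A{\left(c \right)} = \left(c + \frac{4 - 4}{c}\right) 5 = \left(c + \frac{1}{c} 0\right) 5 = \left(c + 0\right) 5 = c 5 = 5 c$)
$\left(E{\left(4 \right)} + A{\left(x \right)}\right)^{2} = \left(8 + 5 \cdot 12\right)^{2} = \left(8 + 60\right)^{2} = 68^{2} = 4624$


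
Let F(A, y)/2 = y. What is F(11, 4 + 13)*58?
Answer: 1972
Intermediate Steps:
F(A, y) = 2*y
F(11, 4 + 13)*58 = (2*(4 + 13))*58 = (2*17)*58 = 34*58 = 1972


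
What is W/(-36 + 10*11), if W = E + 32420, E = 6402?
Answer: 19411/37 ≈ 524.62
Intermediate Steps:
W = 38822 (W = 6402 + 32420 = 38822)
W/(-36 + 10*11) = 38822/(-36 + 10*11) = 38822/(-36 + 110) = 38822/74 = 38822*(1/74) = 19411/37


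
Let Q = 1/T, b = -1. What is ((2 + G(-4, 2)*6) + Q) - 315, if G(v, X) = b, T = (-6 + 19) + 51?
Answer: -20415/64 ≈ -318.98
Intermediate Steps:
T = 64 (T = 13 + 51 = 64)
G(v, X) = -1
Q = 1/64 ≈ 0.015625
((2 + G(-4, 2)*6) + Q) - 315 = ((2 - 1*6) + 1/64) - 315 = ((2 - 6) + 1/64) - 315 = (-4 + 1/64) - 315 = -255/64 - 315 = -20415/64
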